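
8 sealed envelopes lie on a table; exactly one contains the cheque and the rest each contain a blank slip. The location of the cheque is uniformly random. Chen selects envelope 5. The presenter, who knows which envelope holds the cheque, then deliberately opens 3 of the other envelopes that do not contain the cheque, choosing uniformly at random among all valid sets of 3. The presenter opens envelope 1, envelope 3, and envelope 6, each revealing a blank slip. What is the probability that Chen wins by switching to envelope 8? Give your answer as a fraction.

Consider each possible location of the cheque in turn.
If it is in any of envelopes 1, 3, and 6 (prior 1/8 each): that envelope was opened and seen not to hold the prize — ruled out; weight (1/8)·0 = 0 each.
If it is in any of envelopes 2, 4, 7, and 8 (prior 1/8 each): the presenter has 20 equally likely choices, so probability 1/20; weight (1/8)·(1/20) = 1/160 each.
If it is in envelope 5 (prior 1/8): the presenter has 35 equally likely choices, so probability 1/35; weight (1/8)·(1/35) = 1/280.
The weights sum to 1/35.
So P(the cheque in envelope 8 | the presenter opened envelope 1, envelope 3, and envelope 6) = (1/160) / (1/35) = 7/32.

7/32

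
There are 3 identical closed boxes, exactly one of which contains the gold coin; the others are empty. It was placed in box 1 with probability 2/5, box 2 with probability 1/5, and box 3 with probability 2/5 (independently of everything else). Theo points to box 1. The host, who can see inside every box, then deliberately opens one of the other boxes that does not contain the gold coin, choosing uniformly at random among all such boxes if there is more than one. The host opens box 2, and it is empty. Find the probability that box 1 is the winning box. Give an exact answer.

Consider each possible location of the gold coin in turn.
If it is in box 1 (prior 2/5): the host has 2 equally likely choices, so probability 1/2; weight (2/5)·(1/2) = 1/5.
If it is in box 2 (prior 1/5): the host opened box 2, so this case is ruled out; weight (1/5)·0 = 0.
If it is in box 3 (prior 2/5): the host has no choice, probability 1; weight (2/5)·1 = 2/5.
The weights sum to 3/5.
So P(the gold coin in box 1 | the host opened box 2) = (1/5) / (3/5) = 1/3.

1/3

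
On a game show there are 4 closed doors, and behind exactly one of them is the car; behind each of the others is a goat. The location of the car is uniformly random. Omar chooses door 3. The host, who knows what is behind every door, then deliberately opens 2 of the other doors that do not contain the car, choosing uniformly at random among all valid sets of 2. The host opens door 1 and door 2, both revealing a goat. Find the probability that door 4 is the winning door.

3/4

Apply Bayes' rule, conditioning on where the car actually is.
If it is behind either of doors 1 and 2 (prior 1/4 each): that door was opened and seen not to hold the prize — ruled out; weight (1/4)·0 = 0 each.
If it is behind door 3 (prior 1/4): the host has 3 equally likely choices, so probability 1/3; weight (1/4)·(1/3) = 1/12.
If it is behind door 4 (prior 1/4): the host has no choice, probability 1; weight (1/4)·1 = 1/4.
The weights sum to 1/3.
So P(the car behind door 4 | the host opened door 1 and door 2) = (1/4) / (1/3) = 3/4.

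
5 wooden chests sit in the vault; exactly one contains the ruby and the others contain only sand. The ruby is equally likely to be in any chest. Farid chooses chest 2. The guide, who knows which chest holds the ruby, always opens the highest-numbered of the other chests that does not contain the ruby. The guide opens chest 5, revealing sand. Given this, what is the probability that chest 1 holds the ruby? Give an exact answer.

Consider each possible location of the ruby in turn.
If it is in any of chests 1, 2, 3, and 4 (prior 1/5 each): chest 5 is the highest-numbered option available, probability 1; weight (1/5)·1 = 1/5 each.
If it is in chest 5 (prior 1/5): the guide opened chest 5, so this case is ruled out; weight (1/5)·0 = 0.
The weights sum to 4/5.
So P(the ruby in chest 1 | the guide opened chest 5) = (1/5) / (4/5) = 1/4.

1/4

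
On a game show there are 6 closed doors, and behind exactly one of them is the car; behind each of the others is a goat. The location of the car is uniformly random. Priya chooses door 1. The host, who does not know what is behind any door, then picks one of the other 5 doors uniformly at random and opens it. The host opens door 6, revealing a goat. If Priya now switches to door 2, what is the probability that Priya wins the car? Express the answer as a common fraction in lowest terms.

1/5

Because the host chose which door to open without knowing where the car is, the choice is independent of the prize location. Learning that door 6 does not hold the car simply rules out that one location and leaves the remaining 5 doors still equally likely by symmetry.
So P(the car behind door 2) = 1/5.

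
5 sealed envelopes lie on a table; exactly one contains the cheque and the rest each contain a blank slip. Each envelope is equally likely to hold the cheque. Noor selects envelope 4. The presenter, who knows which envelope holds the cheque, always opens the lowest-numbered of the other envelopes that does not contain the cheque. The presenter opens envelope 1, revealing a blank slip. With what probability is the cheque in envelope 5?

1/4

Consider each possible location of the cheque in turn.
If it is in envelope 1 (prior 1/5): the presenter opened envelope 1, so this case is ruled out; weight (1/5)·0 = 0.
If it is in any of envelopes 2, 3, 4, and 5 (prior 1/5 each): envelope 1 is the lowest-numbered option available, probability 1; weight (1/5)·1 = 1/5 each.
The weights sum to 4/5.
So P(the cheque in envelope 5 | the presenter opened envelope 1) = (1/5) / (4/5) = 1/4.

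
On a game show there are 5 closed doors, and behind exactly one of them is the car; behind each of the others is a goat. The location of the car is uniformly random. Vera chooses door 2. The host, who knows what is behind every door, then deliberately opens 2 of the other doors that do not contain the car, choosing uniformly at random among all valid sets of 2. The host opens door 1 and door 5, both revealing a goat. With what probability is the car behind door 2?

1/5

Consider each possible location of the car in turn.
If it is behind either of doors 1 and 5 (prior 1/5 each): that door was opened and seen not to hold the prize — ruled out; weight (1/5)·0 = 0 each.
If it is behind door 2 (prior 1/5): the host has 6 equally likely choices, so probability 1/6; weight (1/5)·(1/6) = 1/30.
If it is behind either of doors 3 and 4 (prior 1/5 each): the host has 3 equally likely choices, so probability 1/3; weight (1/5)·(1/3) = 1/15 each.
The weights sum to 1/6.
So P(the car behind door 2 | the host opened door 1 and door 5) = (1/30) / (1/6) = 1/5.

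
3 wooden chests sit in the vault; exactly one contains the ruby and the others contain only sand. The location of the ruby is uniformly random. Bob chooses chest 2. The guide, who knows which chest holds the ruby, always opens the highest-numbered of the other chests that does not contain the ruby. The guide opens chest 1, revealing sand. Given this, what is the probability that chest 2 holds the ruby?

Consider each possible location of the ruby in turn.
If it is in chest 1 (prior 1/3): the guide opened chest 1, so this case is ruled out; weight (1/3)·0 = 0.
If it is in chest 2 (prior 1/3): the guide would have opened chest 3 instead, probability 0; weight (1/3)·0 = 0.
If it is in chest 3 (prior 1/3): chest 1 is the highest-numbered option available, probability 1; weight (1/3)·1 = 1/3.
The weights sum to 1/3.
So P(the ruby in chest 2 | the guide opened chest 1) = 0 / (1/3) = 0.

0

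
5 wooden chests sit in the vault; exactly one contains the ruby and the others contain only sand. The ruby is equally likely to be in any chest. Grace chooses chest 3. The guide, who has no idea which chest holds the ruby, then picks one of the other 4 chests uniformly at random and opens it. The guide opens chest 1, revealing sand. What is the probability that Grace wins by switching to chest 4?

Condition on the true location of the ruby.
If it is in chest 1 (prior 1/5): the guide opened chest 1, so this case is ruled out; weight (1/5)·0 = 0.
If it is in any of chests 2, 3, 4, and 5 (prior 1/5 each): the guide picks chest 1 with probability 1/4 regardless, and it is not the prize; weight (1/5)·(1/4) = 1/20 each.
The weights sum to 1/5.
So P(the ruby in chest 4 | the guide opened chest 1) = (1/20) / (1/5) = 1/4.

1/4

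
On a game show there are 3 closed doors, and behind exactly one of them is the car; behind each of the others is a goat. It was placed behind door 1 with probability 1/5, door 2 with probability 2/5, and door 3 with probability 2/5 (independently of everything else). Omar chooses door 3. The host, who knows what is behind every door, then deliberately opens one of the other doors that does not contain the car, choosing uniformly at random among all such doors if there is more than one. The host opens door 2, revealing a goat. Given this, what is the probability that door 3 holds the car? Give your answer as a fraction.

Apply Bayes' rule, conditioning on where the car actually is.
If it is behind door 1 (prior 1/5): the host has no choice, probability 1; weight (1/5)·1 = 1/5.
If it is behind door 2 (prior 2/5): the host opened door 2, so this case is ruled out; weight (2/5)·0 = 0.
If it is behind door 3 (prior 2/5): the host has 2 equally likely choices, so probability 1/2; weight (2/5)·(1/2) = 1/5.
The weights sum to 2/5.
So P(the car behind door 3 | the host opened door 2) = (1/5) / (2/5) = 1/2.

1/2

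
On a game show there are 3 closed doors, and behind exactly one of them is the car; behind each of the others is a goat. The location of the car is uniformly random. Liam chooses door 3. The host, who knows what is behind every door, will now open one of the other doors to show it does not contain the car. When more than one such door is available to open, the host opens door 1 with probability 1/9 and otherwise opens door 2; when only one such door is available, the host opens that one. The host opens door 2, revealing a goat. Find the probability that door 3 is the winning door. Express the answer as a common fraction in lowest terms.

Condition on the true location of the car.
If it is behind door 1 (prior 1/3): only door 2 is available, probability 1; weight (1/3)·1 = 1/3.
If it is behind door 2 (prior 1/3): the host opened door 2, so this case is ruled out; weight (1/3)·0 = 0.
If it is behind door 3 (prior 1/3): door 1 is available but not opened, probability 8/9; weight (1/3)·(8/9) = 8/27.
The weights sum to 17/27.
So P(the car behind door 3 | the host opened door 2) = (8/27) / (17/27) = 8/17.

8/17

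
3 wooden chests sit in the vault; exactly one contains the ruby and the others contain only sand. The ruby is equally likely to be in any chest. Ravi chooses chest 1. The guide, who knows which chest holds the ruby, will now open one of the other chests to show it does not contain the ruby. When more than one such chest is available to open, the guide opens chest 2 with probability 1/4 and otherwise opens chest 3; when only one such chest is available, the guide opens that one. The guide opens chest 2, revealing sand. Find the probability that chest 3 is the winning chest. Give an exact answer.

4/5

Condition on the true location of the ruby.
If it is in chest 1 (prior 1/3): chest 2 is available, opened with probability 1/4; weight (1/3)·(1/4) = 1/12.
If it is in chest 2 (prior 1/3): the guide opened chest 2, so this case is ruled out; weight (1/3)·0 = 0.
If it is in chest 3 (prior 1/3): only chest 2 is available, probability 1; weight (1/3)·1 = 1/3.
The weights sum to 5/12.
So P(the ruby in chest 3 | the guide opened chest 2) = (1/3) / (5/12) = 4/5.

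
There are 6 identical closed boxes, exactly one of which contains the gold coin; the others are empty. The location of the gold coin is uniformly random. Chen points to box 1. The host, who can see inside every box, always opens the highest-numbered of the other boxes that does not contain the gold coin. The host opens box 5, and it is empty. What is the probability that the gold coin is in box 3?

Condition on the true location of the gold coin.
If it is in any of boxes 1, 2, 3, and 4 (prior 1/6 each): the host would have opened box 6 instead, probability 0; weight (1/6)·0 = 0 each.
If it is in box 5 (prior 1/6): the host opened box 5, so this case is ruled out; weight (1/6)·0 = 0.
If it is in box 6 (prior 1/6): box 5 is the highest-numbered option available, probability 1; weight (1/6)·1 = 1/6.
The weights sum to 1/6.
So P(the gold coin in box 3 | the host opened box 5) = 0 / (1/6) = 0.

0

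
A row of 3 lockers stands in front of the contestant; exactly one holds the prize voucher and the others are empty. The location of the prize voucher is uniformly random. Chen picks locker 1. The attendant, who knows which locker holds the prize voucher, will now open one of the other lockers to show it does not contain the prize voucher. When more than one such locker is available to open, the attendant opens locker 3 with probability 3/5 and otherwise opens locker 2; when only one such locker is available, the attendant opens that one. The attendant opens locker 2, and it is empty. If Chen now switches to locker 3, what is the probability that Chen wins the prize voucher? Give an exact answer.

5/7

Condition on the true location of the prize voucher.
If it is in locker 1 (prior 1/3): locker 3 is available but not opened, probability 2/5; weight (1/3)·(2/5) = 2/15.
If it is in locker 2 (prior 1/3): the attendant opened locker 2, so this case is ruled out; weight (1/3)·0 = 0.
If it is in locker 3 (prior 1/3): only locker 2 is available, probability 1; weight (1/3)·1 = 1/3.
The weights sum to 7/15.
So P(the prize voucher in locker 3 | the attendant opened locker 2) = (1/3) / (7/15) = 5/7.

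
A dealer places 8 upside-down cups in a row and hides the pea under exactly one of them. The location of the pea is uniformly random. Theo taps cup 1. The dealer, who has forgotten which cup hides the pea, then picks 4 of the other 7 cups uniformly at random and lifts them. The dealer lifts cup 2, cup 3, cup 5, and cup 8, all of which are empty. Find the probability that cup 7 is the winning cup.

Condition on the true location of the pea.
If it is under any of cups 1, 4, 6, and 7 (prior 1/8 each): the dealer picks exactly this set with probability 1/35 regardless, and none is the prize; weight (1/8)·(1/35) = 1/280 each.
If it is under any of cups 2, 3, 5, and 8 (prior 1/8 each): that cup was opened and seen not to hold the prize — ruled out; weight (1/8)·0 = 0 each.
The weights sum to 1/70.
So P(the pea under cup 7 | the dealer opened cup 2, cup 3, cup 5, and cup 8) = (1/280) / (1/70) = 1/4.

1/4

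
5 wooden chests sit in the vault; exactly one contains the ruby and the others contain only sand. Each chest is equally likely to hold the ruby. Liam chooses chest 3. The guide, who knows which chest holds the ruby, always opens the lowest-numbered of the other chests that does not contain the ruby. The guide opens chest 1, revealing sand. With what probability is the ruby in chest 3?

1/4

Apply Bayes' rule, conditioning on where the ruby actually is.
If it is in chest 1 (prior 1/5): the guide opened chest 1, so this case is ruled out; weight (1/5)·0 = 0.
If it is in any of chests 2, 3, 4, and 5 (prior 1/5 each): chest 1 is the lowest-numbered option available, probability 1; weight (1/5)·1 = 1/5 each.
The weights sum to 4/5.
So P(the ruby in chest 3 | the guide opened chest 1) = (1/5) / (4/5) = 1/4.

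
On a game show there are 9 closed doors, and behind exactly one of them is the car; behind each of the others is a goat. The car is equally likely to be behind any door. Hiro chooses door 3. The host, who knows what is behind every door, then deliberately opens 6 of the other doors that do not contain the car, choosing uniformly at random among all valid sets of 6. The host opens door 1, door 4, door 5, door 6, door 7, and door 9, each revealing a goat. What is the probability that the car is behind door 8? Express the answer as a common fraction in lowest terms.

4/9

Consider each possible location of the car in turn.
If it is behind any of doors 1, 4, 5, 6, 7, and 9 (prior 1/9 each): that door was opened and seen not to hold the prize — ruled out; weight (1/9)·0 = 0 each.
If it is behind either of doors 2 and 8 (prior 1/9 each): the host has 7 equally likely choices, so probability 1/7; weight (1/9)·(1/7) = 1/63 each.
If it is behind door 3 (prior 1/9): the host has 28 equally likely choices, so probability 1/28; weight (1/9)·(1/28) = 1/252.
The weights sum to 1/28.
So P(the car behind door 8 | the host opened door 1, door 4, door 5, door 6, door 7, and door 9) = (1/63) / (1/28) = 4/9.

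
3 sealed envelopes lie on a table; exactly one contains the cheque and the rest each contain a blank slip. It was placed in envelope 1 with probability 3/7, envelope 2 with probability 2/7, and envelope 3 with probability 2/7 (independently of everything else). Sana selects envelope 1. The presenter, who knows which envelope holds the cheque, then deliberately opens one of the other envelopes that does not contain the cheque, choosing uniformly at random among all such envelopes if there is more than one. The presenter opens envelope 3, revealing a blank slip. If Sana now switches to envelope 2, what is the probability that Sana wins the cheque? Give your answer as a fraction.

4/7

Consider each possible location of the cheque in turn.
If it is in envelope 1 (prior 3/7): the presenter has 2 equally likely choices, so probability 1/2; weight (3/7)·(1/2) = 3/14.
If it is in envelope 2 (prior 2/7): the presenter has no choice, probability 1; weight (2/7)·1 = 2/7.
If it is in envelope 3 (prior 2/7): the presenter opened envelope 3, so this case is ruled out; weight (2/7)·0 = 0.
The weights sum to 1/2.
So P(the cheque in envelope 2 | the presenter opened envelope 3) = (2/7) / (1/2) = 4/7.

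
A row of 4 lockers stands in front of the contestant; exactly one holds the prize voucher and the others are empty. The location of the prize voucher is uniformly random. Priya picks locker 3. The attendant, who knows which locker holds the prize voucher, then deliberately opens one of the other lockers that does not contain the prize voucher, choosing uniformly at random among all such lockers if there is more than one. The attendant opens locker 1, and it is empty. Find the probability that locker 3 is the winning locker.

Apply Bayes' rule, conditioning on where the prize voucher actually is.
If it is in locker 1 (prior 1/4): the attendant opened locker 1, so this case is ruled out; weight (1/4)·0 = 0.
If it is in either of lockers 2 and 4 (prior 1/4 each): the attendant has 2 equally likely choices, so probability 1/2; weight (1/4)·(1/2) = 1/8 each.
If it is in locker 3 (prior 1/4): the attendant has 3 equally likely choices, so probability 1/3; weight (1/4)·(1/3) = 1/12.
The weights sum to 1/3.
So P(the prize voucher in locker 3 | the attendant opened locker 1) = (1/12) / (1/3) = 1/4.

1/4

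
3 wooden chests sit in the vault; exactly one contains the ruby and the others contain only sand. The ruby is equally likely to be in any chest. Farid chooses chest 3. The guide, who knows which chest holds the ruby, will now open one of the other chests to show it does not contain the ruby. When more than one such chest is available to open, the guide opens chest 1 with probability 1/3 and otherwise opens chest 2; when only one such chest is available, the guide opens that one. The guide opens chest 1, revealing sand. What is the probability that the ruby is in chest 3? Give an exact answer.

1/4

Consider each possible location of the ruby in turn.
If it is in chest 1 (prior 1/3): the guide opened chest 1, so this case is ruled out; weight (1/3)·0 = 0.
If it is in chest 2 (prior 1/3): only chest 1 is available, probability 1; weight (1/3)·1 = 1/3.
If it is in chest 3 (prior 1/3): chest 1 is available, opened with probability 1/3; weight (1/3)·(1/3) = 1/9.
The weights sum to 4/9.
So P(the ruby in chest 3 | the guide opened chest 1) = (1/9) / (4/9) = 1/4.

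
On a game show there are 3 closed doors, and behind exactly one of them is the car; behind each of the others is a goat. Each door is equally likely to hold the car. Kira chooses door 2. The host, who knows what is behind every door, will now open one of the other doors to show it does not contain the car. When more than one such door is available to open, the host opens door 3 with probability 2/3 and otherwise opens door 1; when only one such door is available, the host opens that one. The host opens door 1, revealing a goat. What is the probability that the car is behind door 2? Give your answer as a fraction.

Condition on the true location of the car.
If it is behind door 1 (prior 1/3): the host opened door 1, so this case is ruled out; weight (1/3)·0 = 0.
If it is behind door 2 (prior 1/3): door 3 is available but not opened, probability 1/3; weight (1/3)·(1/3) = 1/9.
If it is behind door 3 (prior 1/3): only door 1 is available, probability 1; weight (1/3)·1 = 1/3.
The weights sum to 4/9.
So P(the car behind door 2 | the host opened door 1) = (1/9) / (4/9) = 1/4.

1/4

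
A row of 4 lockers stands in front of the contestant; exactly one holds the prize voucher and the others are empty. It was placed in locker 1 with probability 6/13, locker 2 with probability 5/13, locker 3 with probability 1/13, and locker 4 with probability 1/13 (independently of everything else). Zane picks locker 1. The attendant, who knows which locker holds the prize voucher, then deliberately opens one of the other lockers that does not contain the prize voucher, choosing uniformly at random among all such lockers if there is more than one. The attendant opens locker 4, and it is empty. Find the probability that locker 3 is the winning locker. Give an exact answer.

Condition on the true location of the prize voucher.
If it is in locker 1 (prior 6/13): the attendant has 3 equally likely choices, so probability 1/3; weight (6/13)·(1/3) = 2/13.
If it is in locker 2 (prior 5/13): the attendant has 2 equally likely choices, so probability 1/2; weight (5/13)·(1/2) = 5/26.
If it is in locker 3 (prior 1/13): the attendant has 2 equally likely choices, so probability 1/2; weight (1/13)·(1/2) = 1/26.
If it is in locker 4 (prior 1/13): the attendant opened locker 4, so this case is ruled out; weight (1/13)·0 = 0.
The weights sum to 5/13.
So P(the prize voucher in locker 3 | the attendant opened locker 4) = (1/26) / (5/13) = 1/10.

1/10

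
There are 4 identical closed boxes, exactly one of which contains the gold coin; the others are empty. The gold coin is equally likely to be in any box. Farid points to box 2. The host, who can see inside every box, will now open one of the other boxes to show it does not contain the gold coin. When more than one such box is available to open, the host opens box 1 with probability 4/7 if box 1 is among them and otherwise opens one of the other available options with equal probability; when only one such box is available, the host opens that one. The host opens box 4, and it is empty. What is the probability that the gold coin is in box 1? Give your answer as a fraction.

7/16

Condition on the true location of the gold coin.
If it is in box 1 (prior 1/4): box 1 holds the prize so is unavailable; the host chooses uniformly among the 2 others, probability 1/2; weight (1/4)·(1/2) = 1/8.
If it is in box 2 (prior 1/4): box 1 is available but not opened; box 4 gets probability (1 − 4/7)/2 = 3/14; weight (1/4)·(3/14) = 3/56.
If it is in box 3 (prior 1/4): box 1 is available but not opened, probability 3/7; weight (1/4)·(3/7) = 3/28.
If it is in box 4 (prior 1/4): the host opened box 4, so this case is ruled out; weight (1/4)·0 = 0.
The weights sum to 2/7.
So P(the gold coin in box 1 | the host opened box 4) = (1/8) / (2/7) = 7/16.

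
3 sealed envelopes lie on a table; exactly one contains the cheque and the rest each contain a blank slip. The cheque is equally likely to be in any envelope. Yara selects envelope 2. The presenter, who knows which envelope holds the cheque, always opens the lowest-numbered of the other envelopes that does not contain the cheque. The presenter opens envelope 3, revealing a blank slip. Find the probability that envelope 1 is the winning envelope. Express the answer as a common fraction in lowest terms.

1

Consider each possible location of the cheque in turn.
If it is in envelope 1 (prior 1/3): envelope 3 is the lowest-numbered option available, probability 1; weight (1/3)·1 = 1/3.
If it is in envelope 2 (prior 1/3): the presenter would have opened envelope 1 instead, probability 0; weight (1/3)·0 = 0.
If it is in envelope 3 (prior 1/3): the presenter opened envelope 3, so this case is ruled out; weight (1/3)·0 = 0.
The weights sum to 1/3.
So P(the cheque in envelope 1 | the presenter opened envelope 3) = (1/3) / (1/3) = 1.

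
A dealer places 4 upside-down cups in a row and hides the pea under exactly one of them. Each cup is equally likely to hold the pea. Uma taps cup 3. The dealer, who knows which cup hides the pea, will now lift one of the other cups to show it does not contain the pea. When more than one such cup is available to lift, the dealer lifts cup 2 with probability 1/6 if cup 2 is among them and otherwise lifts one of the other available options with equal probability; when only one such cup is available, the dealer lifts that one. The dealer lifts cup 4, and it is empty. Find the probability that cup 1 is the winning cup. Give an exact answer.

Apply Bayes' rule, conditioning on where the pea actually is.
If it is under cup 1 (prior 1/4): cup 2 is available but not opened, probability 5/6; weight (1/4)·(5/6) = 5/24.
If it is under cup 2 (prior 1/4): cup 2 holds the prize so is unavailable; the dealer chooses uniformly among the 2 others, probability 1/2; weight (1/4)·(1/2) = 1/8.
If it is under cup 3 (prior 1/4): cup 2 is available but not opened; cup 4 gets probability (1 − 1/6)/2 = 5/12; weight (1/4)·(5/12) = 5/48.
If it is under cup 4 (prior 1/4): the dealer opened cup 4, so this case is ruled out; weight (1/4)·0 = 0.
The weights sum to 7/16.
So P(the pea under cup 1 | the dealer opened cup 4) = (5/24) / (7/16) = 10/21.

10/21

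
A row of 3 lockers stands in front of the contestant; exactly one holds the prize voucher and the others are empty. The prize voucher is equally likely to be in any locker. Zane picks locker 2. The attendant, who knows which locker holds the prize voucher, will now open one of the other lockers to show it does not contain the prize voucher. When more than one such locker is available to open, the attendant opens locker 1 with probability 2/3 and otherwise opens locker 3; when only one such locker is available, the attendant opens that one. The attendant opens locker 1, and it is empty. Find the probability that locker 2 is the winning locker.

Condition on the true location of the prize voucher.
If it is in locker 1 (prior 1/3): the attendant opened locker 1, so this case is ruled out; weight (1/3)·0 = 0.
If it is in locker 2 (prior 1/3): locker 1 is available, opened with probability 2/3; weight (1/3)·(2/3) = 2/9.
If it is in locker 3 (prior 1/3): only locker 1 is available, probability 1; weight (1/3)·1 = 1/3.
The weights sum to 5/9.
So P(the prize voucher in locker 2 | the attendant opened locker 1) = (2/9) / (5/9) = 2/5.

2/5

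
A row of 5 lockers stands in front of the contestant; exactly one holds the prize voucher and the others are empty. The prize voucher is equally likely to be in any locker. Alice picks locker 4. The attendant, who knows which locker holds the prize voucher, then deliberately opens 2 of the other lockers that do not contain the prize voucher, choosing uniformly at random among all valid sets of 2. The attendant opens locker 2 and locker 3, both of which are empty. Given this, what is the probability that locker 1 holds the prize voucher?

2/5

Consider each possible location of the prize voucher in turn.
If it is in either of lockers 1 and 5 (prior 1/5 each): the attendant has 3 equally likely choices, so probability 1/3; weight (1/5)·(1/3) = 1/15 each.
If it is in either of lockers 2 and 3 (prior 1/5 each): that locker was opened and seen not to hold the prize — ruled out; weight (1/5)·0 = 0 each.
If it is in locker 4 (prior 1/5): the attendant has 6 equally likely choices, so probability 1/6; weight (1/5)·(1/6) = 1/30.
The weights sum to 1/6.
So P(the prize voucher in locker 1 | the attendant opened locker 2 and locker 3) = (1/15) / (1/6) = 2/5.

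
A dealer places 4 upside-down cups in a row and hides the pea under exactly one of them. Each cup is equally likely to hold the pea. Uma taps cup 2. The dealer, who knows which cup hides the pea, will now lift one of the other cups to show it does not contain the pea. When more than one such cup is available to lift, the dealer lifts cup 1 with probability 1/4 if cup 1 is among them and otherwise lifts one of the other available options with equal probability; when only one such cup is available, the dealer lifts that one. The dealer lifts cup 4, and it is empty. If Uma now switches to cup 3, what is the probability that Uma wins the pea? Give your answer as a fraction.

6/13

Condition on the true location of the pea.
If it is under cup 1 (prior 1/4): cup 1 holds the prize so is unavailable; the dealer chooses uniformly among the 2 others, probability 1/2; weight (1/4)·(1/2) = 1/8.
If it is under cup 2 (prior 1/4): cup 1 is available but not opened; cup 4 gets probability (1 − 1/4)/2 = 3/8; weight (1/4)·(3/8) = 3/32.
If it is under cup 3 (prior 1/4): cup 1 is available but not opened, probability 3/4; weight (1/4)·(3/4) = 3/16.
If it is under cup 4 (prior 1/4): the dealer opened cup 4, so this case is ruled out; weight (1/4)·0 = 0.
The weights sum to 13/32.
So P(the pea under cup 3 | the dealer opened cup 4) = (3/16) / (13/32) = 6/13.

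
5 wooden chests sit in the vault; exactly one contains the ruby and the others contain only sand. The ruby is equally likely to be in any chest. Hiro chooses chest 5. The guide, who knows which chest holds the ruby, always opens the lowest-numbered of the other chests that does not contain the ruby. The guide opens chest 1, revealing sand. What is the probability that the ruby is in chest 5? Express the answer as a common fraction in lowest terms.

Apply Bayes' rule, conditioning on where the ruby actually is.
If it is in chest 1 (prior 1/5): the guide opened chest 1, so this case is ruled out; weight (1/5)·0 = 0.
If it is in any of chests 2, 3, 4, and 5 (prior 1/5 each): chest 1 is the lowest-numbered option available, probability 1; weight (1/5)·1 = 1/5 each.
The weights sum to 4/5.
So P(the ruby in chest 5 | the guide opened chest 1) = (1/5) / (4/5) = 1/4.

1/4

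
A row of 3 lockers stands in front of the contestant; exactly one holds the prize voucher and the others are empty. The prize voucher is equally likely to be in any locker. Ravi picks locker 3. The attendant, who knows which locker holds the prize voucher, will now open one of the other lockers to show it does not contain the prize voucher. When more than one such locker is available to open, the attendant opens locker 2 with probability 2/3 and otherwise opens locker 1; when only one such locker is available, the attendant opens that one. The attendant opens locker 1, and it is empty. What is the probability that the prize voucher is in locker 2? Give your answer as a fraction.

3/4

Condition on the true location of the prize voucher.
If it is in locker 1 (prior 1/3): the attendant opened locker 1, so this case is ruled out; weight (1/3)·0 = 0.
If it is in locker 2 (prior 1/3): only locker 1 is available, probability 1; weight (1/3)·1 = 1/3.
If it is in locker 3 (prior 1/3): locker 2 is available but not opened, probability 1/3; weight (1/3)·(1/3) = 1/9.
The weights sum to 4/9.
So P(the prize voucher in locker 2 | the attendant opened locker 1) = (1/3) / (4/9) = 3/4.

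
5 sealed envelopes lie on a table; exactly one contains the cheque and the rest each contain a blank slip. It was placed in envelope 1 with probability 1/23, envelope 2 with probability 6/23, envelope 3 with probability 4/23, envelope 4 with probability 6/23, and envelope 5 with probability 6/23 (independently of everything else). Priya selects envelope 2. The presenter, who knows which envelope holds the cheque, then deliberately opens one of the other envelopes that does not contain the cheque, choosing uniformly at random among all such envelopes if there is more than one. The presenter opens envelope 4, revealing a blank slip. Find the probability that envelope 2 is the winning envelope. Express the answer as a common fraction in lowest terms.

9/31

Consider each possible location of the cheque in turn.
If it is in envelope 1 (prior 1/23): the presenter has 3 equally likely choices, so probability 1/3; weight (1/23)·(1/3) = 1/69.
If it is in envelope 2 (prior 6/23): the presenter has 4 equally likely choices, so probability 1/4; weight (6/23)·(1/4) = 3/46.
If it is in envelope 3 (prior 4/23): the presenter has 3 equally likely choices, so probability 1/3; weight (4/23)·(1/3) = 4/69.
If it is in envelope 4 (prior 6/23): the presenter opened envelope 4, so this case is ruled out; weight (6/23)·0 = 0.
If it is in envelope 5 (prior 6/23): the presenter has 3 equally likely choices, so probability 1/3; weight (6/23)·(1/3) = 2/23.
The weights sum to 31/138.
So P(the cheque in envelope 2 | the presenter opened envelope 4) = (3/46) / (31/138) = 9/31.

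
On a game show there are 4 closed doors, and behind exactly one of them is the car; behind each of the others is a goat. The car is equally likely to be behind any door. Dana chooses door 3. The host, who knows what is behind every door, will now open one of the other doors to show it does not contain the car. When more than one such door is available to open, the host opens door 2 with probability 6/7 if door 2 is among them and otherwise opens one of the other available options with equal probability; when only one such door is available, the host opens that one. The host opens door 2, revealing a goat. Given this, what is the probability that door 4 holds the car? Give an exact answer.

1/3

Consider each possible location of the car in turn.
If it is behind any of doors 1, 3, and 4 (prior 1/4 each): door 2 is available, opened with probability 6/7; weight (1/4)·(6/7) = 3/14 each.
If it is behind door 2 (prior 1/4): the host opened door 2, so this case is ruled out; weight (1/4)·0 = 0.
The weights sum to 9/14.
So P(the car behind door 4 | the host opened door 2) = (3/14) / (9/14) = 1/3.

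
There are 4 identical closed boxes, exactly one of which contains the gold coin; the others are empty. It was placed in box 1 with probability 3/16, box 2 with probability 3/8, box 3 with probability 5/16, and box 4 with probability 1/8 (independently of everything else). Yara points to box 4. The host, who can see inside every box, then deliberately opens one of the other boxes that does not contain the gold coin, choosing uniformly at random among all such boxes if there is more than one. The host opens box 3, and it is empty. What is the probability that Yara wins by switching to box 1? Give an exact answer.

9/31

Apply Bayes' rule, conditioning on where the gold coin actually is.
If it is in box 1 (prior 3/16): the host has 2 equally likely choices, so probability 1/2; weight (3/16)·(1/2) = 3/32.
If it is in box 2 (prior 3/8): the host has 2 equally likely choices, so probability 1/2; weight (3/8)·(1/2) = 3/16.
If it is in box 3 (prior 5/16): the host opened box 3, so this case is ruled out; weight (5/16)·0 = 0.
If it is in box 4 (prior 1/8): the host has 3 equally likely choices, so probability 1/3; weight (1/8)·(1/3) = 1/24.
The weights sum to 31/96.
So P(the gold coin in box 1 | the host opened box 3) = (3/32) / (31/96) = 9/31.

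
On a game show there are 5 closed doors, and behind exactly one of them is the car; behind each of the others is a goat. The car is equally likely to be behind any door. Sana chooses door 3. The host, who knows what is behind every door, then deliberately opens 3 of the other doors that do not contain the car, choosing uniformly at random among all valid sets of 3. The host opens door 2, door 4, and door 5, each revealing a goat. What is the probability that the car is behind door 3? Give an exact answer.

1/5

Apply Bayes' rule, conditioning on where the car actually is.
If it is behind door 1 (prior 1/5): the host has no choice, probability 1; weight (1/5)·1 = 1/5.
If it is behind any of doors 2, 4, and 5 (prior 1/5 each): that door was opened and seen not to hold the prize — ruled out; weight (1/5)·0 = 0 each.
If it is behind door 3 (prior 1/5): the host has 4 equally likely choices, so probability 1/4; weight (1/5)·(1/4) = 1/20.
The weights sum to 1/4.
So P(the car behind door 3 | the host opened door 2, door 4, and door 5) = (1/20) / (1/4) = 1/5.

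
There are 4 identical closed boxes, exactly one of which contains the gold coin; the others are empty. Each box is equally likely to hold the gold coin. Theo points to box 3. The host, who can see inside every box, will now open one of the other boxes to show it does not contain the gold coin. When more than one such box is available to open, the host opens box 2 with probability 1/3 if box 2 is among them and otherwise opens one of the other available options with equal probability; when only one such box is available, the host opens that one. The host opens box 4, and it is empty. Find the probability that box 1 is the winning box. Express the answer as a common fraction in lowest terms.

4/9

Consider each possible location of the gold coin in turn.
If it is in box 1 (prior 1/4): box 2 is available but not opened, probability 2/3; weight (1/4)·(2/3) = 1/6.
If it is in box 2 (prior 1/4): box 2 holds the prize so is unavailable; the host chooses uniformly among the 2 others, probability 1/2; weight (1/4)·(1/2) = 1/8.
If it is in box 3 (prior 1/4): box 2 is available but not opened; box 4 gets probability (1 − 1/3)/2 = 1/3; weight (1/4)·(1/3) = 1/12.
If it is in box 4 (prior 1/4): the host opened box 4, so this case is ruled out; weight (1/4)·0 = 0.
The weights sum to 3/8.
So P(the gold coin in box 1 | the host opened box 4) = (1/6) / (3/8) = 4/9.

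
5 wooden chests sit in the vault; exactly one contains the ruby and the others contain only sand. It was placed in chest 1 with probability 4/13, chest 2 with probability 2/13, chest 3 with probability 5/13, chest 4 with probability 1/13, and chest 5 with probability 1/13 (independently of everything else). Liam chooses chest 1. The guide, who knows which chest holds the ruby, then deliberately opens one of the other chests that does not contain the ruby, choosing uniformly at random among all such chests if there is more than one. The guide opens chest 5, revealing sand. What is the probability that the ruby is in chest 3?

Apply Bayes' rule, conditioning on where the ruby actually is.
If it is in chest 1 (prior 4/13): the guide has 4 equally likely choices, so probability 1/4; weight (4/13)·(1/4) = 1/13.
If it is in chest 2 (prior 2/13): the guide has 3 equally likely choices, so probability 1/3; weight (2/13)·(1/3) = 2/39.
If it is in chest 3 (prior 5/13): the guide has 3 equally likely choices, so probability 1/3; weight (5/13)·(1/3) = 5/39.
If it is in chest 4 (prior 1/13): the guide has 3 equally likely choices, so probability 1/3; weight (1/13)·(1/3) = 1/39.
If it is in chest 5 (prior 1/13): the guide opened chest 5, so this case is ruled out; weight (1/13)·0 = 0.
The weights sum to 11/39.
So P(the ruby in chest 3 | the guide opened chest 5) = (5/39) / (11/39) = 5/11.

5/11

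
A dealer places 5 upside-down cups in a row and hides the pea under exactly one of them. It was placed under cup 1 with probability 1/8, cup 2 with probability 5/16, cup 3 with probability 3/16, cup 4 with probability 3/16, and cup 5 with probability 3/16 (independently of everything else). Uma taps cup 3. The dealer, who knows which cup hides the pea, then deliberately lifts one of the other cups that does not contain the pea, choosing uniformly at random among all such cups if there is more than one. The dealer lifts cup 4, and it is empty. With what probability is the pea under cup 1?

Consider each possible location of the pea in turn.
If it is under cup 1 (prior 1/8): the dealer has 3 equally likely choices, so probability 1/3; weight (1/8)·(1/3) = 1/24.
If it is under cup 2 (prior 5/16): the dealer has 3 equally likely choices, so probability 1/3; weight (5/16)·(1/3) = 5/48.
If it is under cup 3 (prior 3/16): the dealer has 4 equally likely choices, so probability 1/4; weight (3/16)·(1/4) = 3/64.
If it is under cup 4 (prior 3/16): the dealer opened cup 4, so this case is ruled out; weight (3/16)·0 = 0.
If it is under cup 5 (prior 3/16): the dealer has 3 equally likely choices, so probability 1/3; weight (3/16)·(1/3) = 1/16.
The weights sum to 49/192.
So P(the pea under cup 1 | the dealer opened cup 4) = (1/24) / (49/192) = 8/49.

8/49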